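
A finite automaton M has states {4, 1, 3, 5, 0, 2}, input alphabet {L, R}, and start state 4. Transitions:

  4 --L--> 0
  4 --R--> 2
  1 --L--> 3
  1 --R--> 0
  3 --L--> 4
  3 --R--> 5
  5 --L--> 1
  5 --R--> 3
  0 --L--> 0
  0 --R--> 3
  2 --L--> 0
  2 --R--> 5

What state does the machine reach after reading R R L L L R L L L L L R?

3

4 → 2 → 5 → 1 → 3 → 4 → 2 → 0 → 0 → 0 → 0 → 0 → 3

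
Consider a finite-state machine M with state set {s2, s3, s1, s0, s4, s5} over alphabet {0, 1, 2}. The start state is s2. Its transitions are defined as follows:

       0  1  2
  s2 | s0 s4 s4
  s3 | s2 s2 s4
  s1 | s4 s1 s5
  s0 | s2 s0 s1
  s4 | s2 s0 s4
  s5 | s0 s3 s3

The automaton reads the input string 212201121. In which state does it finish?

s2 → s4 → s0 → s1 → s5 → s0 → s0 → s0 → s1 → s1

s1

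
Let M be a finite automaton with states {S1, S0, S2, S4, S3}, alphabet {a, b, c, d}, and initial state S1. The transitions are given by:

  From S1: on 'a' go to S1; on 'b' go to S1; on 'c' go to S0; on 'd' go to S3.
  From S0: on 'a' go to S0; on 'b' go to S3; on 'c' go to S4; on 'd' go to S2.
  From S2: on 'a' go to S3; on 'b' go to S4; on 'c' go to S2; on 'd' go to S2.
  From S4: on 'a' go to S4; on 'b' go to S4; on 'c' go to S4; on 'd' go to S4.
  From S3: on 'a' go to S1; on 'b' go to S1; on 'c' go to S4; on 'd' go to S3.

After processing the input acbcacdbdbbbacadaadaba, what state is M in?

S4

start at S1
read 'a': S1 → S1
read 'c': S1 → S0
read 'b': S0 → S3
read 'c': S3 → S4
read 'a': S4 → S4
read 'c': S4 → S4
read 'd': S4 → S4
read 'b': S4 → S4
read 'd': S4 → S4
read 'b': S4 → S4
read 'b': S4 → S4
read 'b': S4 → S4
read 'a': S4 → S4
read 'c': S4 → S4
read 'a': S4 → S4
read 'd': S4 → S4
read 'a': S4 → S4
read 'a': S4 → S4
read 'd': S4 → S4
read 'a': S4 → S4
read 'b': S4 → S4
read 'a': S4 → S4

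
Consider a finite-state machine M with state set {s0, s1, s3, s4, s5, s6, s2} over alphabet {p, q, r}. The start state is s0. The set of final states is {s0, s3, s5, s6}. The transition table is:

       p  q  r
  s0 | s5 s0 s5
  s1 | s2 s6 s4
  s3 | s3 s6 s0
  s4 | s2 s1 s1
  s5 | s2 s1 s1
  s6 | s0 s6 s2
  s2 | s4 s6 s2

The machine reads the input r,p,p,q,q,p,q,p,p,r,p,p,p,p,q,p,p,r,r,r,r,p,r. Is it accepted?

Trace: s0 -r-> s5 -p-> s2 -p-> s4 -q-> s1 -q-> s6 -p-> s0 -q-> s0 -p-> s5 -p-> s2 -r-> s2 -p-> s4 -p-> s2 -p-> s4 -p-> s2 -q-> s6 -p-> s0 -p-> s5 -r-> s1 -r-> s4 -r-> s1 -r-> s4 -p-> s2 -r-> s2
End state s2 is not accepting.

No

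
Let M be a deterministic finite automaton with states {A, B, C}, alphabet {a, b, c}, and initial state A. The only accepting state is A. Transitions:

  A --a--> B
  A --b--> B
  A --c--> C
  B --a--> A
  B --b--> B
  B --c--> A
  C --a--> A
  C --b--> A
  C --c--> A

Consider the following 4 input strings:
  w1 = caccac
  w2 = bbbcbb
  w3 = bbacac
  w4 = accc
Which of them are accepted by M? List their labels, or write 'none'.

w1, w4

w1:
  start at A
  read 'c': A → C
  read 'a': C → A
  read 'c': A → C
  read 'c': C → A
  read 'a': A → B
  read 'c': B → A
  end A, accepted
w2:
  start at A
  read 'b': A → B
  read 'b': B → B
  read 'b': B → B
  read 'c': B → A
  read 'b': A → B
  read 'b': B → B
  end B, rejected
w3:
  start at A
  read 'b': A → B
  read 'b': B → B
  read 'a': B → A
  read 'c': A → C
  read 'a': C → A
  read 'c': A → C
  end C, rejected
w4:
  start at A
  read 'a': A → B
  read 'c': B → A
  read 'c': A → C
  read 'c': C → A
  end A, accepted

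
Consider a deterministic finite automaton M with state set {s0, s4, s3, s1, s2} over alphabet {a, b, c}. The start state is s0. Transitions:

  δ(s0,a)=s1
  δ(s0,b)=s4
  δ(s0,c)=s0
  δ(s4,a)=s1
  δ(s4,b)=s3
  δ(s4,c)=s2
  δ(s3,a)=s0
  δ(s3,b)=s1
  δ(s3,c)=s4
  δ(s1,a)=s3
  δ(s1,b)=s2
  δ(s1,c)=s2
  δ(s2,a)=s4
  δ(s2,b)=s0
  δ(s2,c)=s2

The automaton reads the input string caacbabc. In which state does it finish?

start at s0
read 'c': s0 → s0
read 'a': s0 → s1
read 'a': s1 → s3
read 'c': s3 → s4
read 'b': s4 → s3
read 'a': s3 → s0
read 'b': s0 → s4
read 'c': s4 → s2

s2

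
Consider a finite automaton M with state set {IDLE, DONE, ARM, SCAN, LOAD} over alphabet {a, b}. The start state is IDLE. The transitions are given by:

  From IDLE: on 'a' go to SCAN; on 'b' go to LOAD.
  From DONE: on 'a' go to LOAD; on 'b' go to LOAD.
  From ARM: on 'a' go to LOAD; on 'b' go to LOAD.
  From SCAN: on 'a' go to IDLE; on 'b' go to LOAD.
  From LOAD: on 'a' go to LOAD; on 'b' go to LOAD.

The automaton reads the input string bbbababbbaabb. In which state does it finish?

start at IDLE
read 'b': IDLE → LOAD
read 'b': LOAD → LOAD
read 'b': LOAD → LOAD
read 'a': LOAD → LOAD
read 'b': LOAD → LOAD
read 'a': LOAD → LOAD
read 'b': LOAD → LOAD
read 'b': LOAD → LOAD
read 'b': LOAD → LOAD
read 'a': LOAD → LOAD
read 'a': LOAD → LOAD
read 'b': LOAD → LOAD
read 'b': LOAD → LOAD

LOAD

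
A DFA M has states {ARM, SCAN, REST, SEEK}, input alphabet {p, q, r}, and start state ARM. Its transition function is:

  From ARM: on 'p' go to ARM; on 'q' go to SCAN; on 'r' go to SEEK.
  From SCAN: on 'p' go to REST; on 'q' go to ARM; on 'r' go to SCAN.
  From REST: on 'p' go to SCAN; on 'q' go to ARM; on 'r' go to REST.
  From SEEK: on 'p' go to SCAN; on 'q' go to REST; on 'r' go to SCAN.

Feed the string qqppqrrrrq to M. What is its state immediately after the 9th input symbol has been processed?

Trace: ARM -q-> SCAN -q-> ARM -p-> ARM -p-> ARM -q-> SCAN -r-> SCAN -r-> SCAN -r-> SCAN -r-> SCAN
After 9 symbols: SCAN.

SCAN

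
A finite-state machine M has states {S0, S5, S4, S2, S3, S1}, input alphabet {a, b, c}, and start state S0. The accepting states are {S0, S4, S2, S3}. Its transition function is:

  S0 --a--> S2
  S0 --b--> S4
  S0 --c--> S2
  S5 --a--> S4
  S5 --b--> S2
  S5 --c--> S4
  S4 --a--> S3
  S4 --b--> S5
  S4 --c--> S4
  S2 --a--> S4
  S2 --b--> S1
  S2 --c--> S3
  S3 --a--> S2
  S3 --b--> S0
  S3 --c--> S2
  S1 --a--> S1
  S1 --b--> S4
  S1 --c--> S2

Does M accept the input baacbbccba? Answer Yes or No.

Yes

S0 → S4 → S3 → S2 → S3 → S0 → S4 → S4 → S4 → S5 → S4
End state S4 is accepting.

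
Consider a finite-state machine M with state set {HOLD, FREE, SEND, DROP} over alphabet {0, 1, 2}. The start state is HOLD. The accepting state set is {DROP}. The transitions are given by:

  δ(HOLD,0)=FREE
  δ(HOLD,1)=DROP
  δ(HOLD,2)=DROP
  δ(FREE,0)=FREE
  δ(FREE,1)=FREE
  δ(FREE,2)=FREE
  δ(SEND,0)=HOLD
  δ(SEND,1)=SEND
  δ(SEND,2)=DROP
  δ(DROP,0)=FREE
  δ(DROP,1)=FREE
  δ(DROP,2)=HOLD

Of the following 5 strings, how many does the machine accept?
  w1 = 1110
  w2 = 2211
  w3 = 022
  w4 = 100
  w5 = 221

w1:
  start at HOLD
  read '1': HOLD → DROP
  read '1': DROP → FREE
  read '1': FREE → FREE
  read '0': FREE → FREE
  end FREE, rejected
w2:
  start at HOLD
  read '2': HOLD → DROP
  read '2': DROP → HOLD
  read '1': HOLD → DROP
  read '1': DROP → FREE
  end FREE, rejected
w3:
  start at HOLD
  read '0': HOLD → FREE
  read '2': FREE → FREE
  read '2': FREE → FREE
  end FREE, rejected
w4:
  start at HOLD
  read '1': HOLD → DROP
  read '0': DROP → FREE
  read '0': FREE → FREE
  end FREE, rejected
w5:
  start at HOLD
  read '2': HOLD → DROP
  read '2': DROP → HOLD
  read '1': HOLD → DROP
  end DROP, accepted

1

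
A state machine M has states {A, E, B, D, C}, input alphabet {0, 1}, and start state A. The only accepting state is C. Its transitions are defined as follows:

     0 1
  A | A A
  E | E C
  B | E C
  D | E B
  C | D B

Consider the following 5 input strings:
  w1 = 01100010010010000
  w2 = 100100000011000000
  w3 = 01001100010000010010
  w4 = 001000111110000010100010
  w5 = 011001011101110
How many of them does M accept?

0

w1: Trace: A -0-> A -1-> A -1-> A -0-> A -0-> A -0-> A -1-> A -0-> A -0-> A -1-> A -0-> A -0-> A -1-> A -0-> A -0-> A -0-> A -0-> A  → end A, rejected
w2: Trace: A -1-> A -0-> A -0-> A -1-> A -0-> A -0-> A -0-> A -0-> A -0-> A -0-> A -1-> A -1-> A -0-> A -0-> A -0-> A -0-> A -0-> A -0-> A  → end A, rejected
w3: Trace: A -0-> A -1-> A -0-> A -0-> A -1-> A -1-> A -0-> A -0-> A -0-> A -1-> A -0-> A -0-> A -0-> A -0-> A -0-> A -1-> A -0-> A -0-> A -1-> A -0-> A  → end A, rejected
w4: Trace: A -0-> A -0-> A -1-> A -0-> A -0-> A -0-> A -1-> A -1-> A -1-> A -1-> A -1-> A -0-> A -0-> A -0-> A -0-> A -0-> A -1-> A -0-> A -1-> A -0-> A -0-> A -0-> A -1-> A -0-> A  → end A, rejected
w5: Trace: A -0-> A -1-> A -1-> A -0-> A -0-> A -1-> A -0-> A -1-> A -1-> A -1-> A -0-> A -1-> A -1-> A -1-> A -0-> A  → end A, rejected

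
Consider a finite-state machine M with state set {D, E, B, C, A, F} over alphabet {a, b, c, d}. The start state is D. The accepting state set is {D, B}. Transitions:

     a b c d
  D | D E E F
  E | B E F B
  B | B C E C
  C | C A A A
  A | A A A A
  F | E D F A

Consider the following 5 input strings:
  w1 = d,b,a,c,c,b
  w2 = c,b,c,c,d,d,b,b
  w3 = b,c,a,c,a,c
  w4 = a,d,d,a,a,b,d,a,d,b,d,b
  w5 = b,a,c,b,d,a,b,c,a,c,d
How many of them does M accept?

w1: D → F → D → D → E → F → D  → end D, accepted
w2: D → E → E → F → F → A → A → A → A  → end A, rejected
w3: D → E → F → E → F → E → F  → end F, rejected
w4: D → D → F → A → A → A → A → A → A → A → A → A → A  → end A, rejected
w5: D → E → B → E → E → B → B → C → A → A → A → A  → end A, rejected

1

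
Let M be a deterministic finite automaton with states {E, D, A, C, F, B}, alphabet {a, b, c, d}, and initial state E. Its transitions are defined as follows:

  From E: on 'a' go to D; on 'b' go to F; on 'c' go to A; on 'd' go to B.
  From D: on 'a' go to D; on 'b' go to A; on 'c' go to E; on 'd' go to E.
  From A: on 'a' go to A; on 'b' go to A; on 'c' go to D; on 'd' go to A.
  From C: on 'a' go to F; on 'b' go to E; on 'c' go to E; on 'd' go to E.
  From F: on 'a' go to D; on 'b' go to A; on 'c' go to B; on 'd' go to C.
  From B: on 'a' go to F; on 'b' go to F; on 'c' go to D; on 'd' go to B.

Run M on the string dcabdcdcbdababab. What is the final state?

A

E → B → D → D → A → A → D → E → A → A → A → A → A → A → A → A → A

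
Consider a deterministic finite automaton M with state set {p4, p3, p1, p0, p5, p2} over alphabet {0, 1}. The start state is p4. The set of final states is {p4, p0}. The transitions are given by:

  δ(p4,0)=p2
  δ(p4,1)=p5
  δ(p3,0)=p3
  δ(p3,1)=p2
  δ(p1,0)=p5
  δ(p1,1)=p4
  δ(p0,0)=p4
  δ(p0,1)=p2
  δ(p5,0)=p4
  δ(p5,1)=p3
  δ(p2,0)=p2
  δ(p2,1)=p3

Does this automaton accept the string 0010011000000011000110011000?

Trace: p4 -0-> p2 -0-> p2 -1-> p3 -0-> p3 -0-> p3 -1-> p2 -1-> p3 -0-> p3 -0-> p3 -0-> p3 -0-> p3 -0-> p3 -0-> p3 -0-> p3 -1-> p2 -1-> p3 -0-> p3 -0-> p3 -0-> p3 -1-> p2 -1-> p3 -0-> p3 -0-> p3 -1-> p2 -1-> p3 -0-> p3 -0-> p3 -0-> p3
End state p3 is not accepting.

No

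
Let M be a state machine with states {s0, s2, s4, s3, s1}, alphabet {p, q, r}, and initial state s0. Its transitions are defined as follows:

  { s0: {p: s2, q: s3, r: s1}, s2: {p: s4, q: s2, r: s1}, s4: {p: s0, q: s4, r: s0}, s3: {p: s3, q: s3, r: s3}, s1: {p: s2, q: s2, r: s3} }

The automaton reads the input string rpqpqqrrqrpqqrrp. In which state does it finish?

s3

start at s0
read 'r': s0 → s1
read 'p': s1 → s2
read 'q': s2 → s2
read 'p': s2 → s4
read 'q': s4 → s4
read 'q': s4 → s4
read 'r': s4 → s0
read 'r': s0 → s1
read 'q': s1 → s2
read 'r': s2 → s1
read 'p': s1 → s2
read 'q': s2 → s2
read 'q': s2 → s2
read 'r': s2 → s1
read 'r': s1 → s3
read 'p': s3 → s3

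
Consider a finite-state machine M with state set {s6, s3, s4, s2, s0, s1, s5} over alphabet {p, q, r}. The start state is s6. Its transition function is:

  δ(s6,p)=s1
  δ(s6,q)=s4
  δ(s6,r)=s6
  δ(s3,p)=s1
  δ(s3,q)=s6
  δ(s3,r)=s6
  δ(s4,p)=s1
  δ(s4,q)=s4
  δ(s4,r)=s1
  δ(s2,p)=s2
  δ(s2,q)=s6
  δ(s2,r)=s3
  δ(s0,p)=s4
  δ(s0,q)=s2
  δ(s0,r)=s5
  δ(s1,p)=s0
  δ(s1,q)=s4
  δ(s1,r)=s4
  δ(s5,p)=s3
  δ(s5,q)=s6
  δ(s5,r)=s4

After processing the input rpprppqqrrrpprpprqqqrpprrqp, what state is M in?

s1

s6 → s6 → s1 → s0 → s5 → s3 → s1 → s4 → s4 → s1 → s4 → s1 → s0 → s4 → s1 → s0 → s4 → s1 → s4 → s4 → s4 → s1 → s0 → s4 → s1 → s4 → s4 → s1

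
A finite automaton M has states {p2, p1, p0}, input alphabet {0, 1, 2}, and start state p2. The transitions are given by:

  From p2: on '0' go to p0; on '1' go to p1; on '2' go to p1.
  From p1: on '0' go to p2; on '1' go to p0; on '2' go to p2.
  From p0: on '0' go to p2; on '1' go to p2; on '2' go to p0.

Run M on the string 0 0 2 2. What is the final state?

p2

Trace: p2 -0-> p0 -0-> p2 -2-> p1 -2-> p2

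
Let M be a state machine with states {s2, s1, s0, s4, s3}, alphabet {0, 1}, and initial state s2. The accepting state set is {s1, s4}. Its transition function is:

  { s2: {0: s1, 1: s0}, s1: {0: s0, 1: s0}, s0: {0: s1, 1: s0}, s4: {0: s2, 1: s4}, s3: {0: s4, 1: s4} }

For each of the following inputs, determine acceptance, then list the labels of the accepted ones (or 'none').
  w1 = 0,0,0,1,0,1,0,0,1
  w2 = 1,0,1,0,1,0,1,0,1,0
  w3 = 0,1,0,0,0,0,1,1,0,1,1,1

w2

w1:
  start at s2
  read '0': s2 → s1
  read '0': s1 → s0
  read '0': s0 → s1
  read '1': s1 → s0
  read '0': s0 → s1
  read '1': s1 → s0
  read '0': s0 → s1
  read '0': s1 → s0
  read '1': s0 → s0
  end s0, rejected
w2:
  start at s2
  read '1': s2 → s0
  read '0': s0 → s1
  read '1': s1 → s0
  read '0': s0 → s1
  read '1': s1 → s0
  read '0': s0 → s1
  read '1': s1 → s0
  read '0': s0 → s1
  read '1': s1 → s0
  read '0': s0 → s1
  end s1, accepted
w3:
  start at s2
  read '0': s2 → s1
  read '1': s1 → s0
  read '0': s0 → s1
  read '0': s1 → s0
  read '0': s0 → s1
  read '0': s1 → s0
  read '1': s0 → s0
  read '1': s0 → s0
  read '0': s0 → s1
  read '1': s1 → s0
  read '1': s0 → s0
  read '1': s0 → s0
  end s0, rejected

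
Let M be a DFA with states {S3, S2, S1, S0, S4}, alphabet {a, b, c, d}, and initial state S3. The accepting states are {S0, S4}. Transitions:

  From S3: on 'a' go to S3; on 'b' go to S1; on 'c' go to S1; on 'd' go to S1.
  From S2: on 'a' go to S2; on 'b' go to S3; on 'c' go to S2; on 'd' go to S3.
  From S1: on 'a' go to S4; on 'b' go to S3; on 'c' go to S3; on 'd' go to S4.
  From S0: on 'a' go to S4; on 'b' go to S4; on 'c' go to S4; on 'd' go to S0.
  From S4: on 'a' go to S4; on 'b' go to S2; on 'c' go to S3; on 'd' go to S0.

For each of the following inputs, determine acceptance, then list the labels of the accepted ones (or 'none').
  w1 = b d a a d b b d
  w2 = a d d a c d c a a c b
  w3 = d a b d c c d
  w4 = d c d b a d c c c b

none

w1: S3 → S1 → S4 → S4 → S4 → S0 → S4 → S2 → S3  → end S3, rejected
w2: S3 → S3 → S1 → S4 → S4 → S3 → S1 → S3 → S3 → S3 → S1 → S3  → end S3, rejected
w3: S3 → S1 → S4 → S2 → S3 → S1 → S3 → S1  → end S1, rejected
w4: S3 → S1 → S3 → S1 → S3 → S3 → S1 → S3 → S1 → S3 → S1  → end S1, rejected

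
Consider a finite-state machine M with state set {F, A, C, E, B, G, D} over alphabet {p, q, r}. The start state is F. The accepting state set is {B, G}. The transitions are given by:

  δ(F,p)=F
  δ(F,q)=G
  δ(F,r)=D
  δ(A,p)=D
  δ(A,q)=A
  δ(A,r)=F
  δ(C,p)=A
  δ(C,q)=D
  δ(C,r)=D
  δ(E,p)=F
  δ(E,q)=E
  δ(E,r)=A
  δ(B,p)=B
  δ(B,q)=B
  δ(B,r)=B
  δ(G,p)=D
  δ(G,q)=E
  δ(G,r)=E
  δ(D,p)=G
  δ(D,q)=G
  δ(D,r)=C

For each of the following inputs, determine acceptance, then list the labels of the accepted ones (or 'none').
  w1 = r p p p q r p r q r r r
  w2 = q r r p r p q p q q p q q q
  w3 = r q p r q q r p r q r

w1: Trace: F -r-> D -p-> G -p-> D -p-> G -q-> E -r-> A -p-> D -r-> C -q-> D -r-> C -r-> D -r-> C  → end C, rejected
w2: Trace: F -q-> G -r-> E -r-> A -p-> D -r-> C -p-> A -q-> A -p-> D -q-> G -q-> E -p-> F -q-> G -q-> E -q-> E  → end E, rejected
w3: Trace: F -r-> D -q-> G -p-> D -r-> C -q-> D -q-> G -r-> E -p-> F -r-> D -q-> G -r-> E  → end E, rejected

none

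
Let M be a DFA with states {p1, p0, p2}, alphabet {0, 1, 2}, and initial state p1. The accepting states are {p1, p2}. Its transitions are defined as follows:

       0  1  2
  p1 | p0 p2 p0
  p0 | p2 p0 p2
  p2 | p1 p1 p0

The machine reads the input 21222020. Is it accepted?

Trace: p1 -2-> p0 -1-> p0 -2-> p2 -2-> p0 -2-> p2 -0-> p1 -2-> p0 -0-> p2
End state p2 is accepting.

Yes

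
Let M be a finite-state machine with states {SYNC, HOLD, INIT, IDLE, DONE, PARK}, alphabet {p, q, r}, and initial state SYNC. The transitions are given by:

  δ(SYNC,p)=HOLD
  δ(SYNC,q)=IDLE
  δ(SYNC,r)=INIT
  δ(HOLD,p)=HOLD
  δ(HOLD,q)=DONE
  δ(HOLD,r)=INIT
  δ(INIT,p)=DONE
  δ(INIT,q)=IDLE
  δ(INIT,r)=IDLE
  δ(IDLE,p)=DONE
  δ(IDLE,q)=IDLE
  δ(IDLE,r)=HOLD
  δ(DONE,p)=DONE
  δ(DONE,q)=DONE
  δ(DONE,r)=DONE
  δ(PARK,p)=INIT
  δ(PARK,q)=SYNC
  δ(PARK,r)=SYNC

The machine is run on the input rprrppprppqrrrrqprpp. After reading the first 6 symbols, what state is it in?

DONE

Trace: SYNC -r-> INIT -p-> DONE -r-> DONE -r-> DONE -p-> DONE -p-> DONE
After 6 symbols: DONE.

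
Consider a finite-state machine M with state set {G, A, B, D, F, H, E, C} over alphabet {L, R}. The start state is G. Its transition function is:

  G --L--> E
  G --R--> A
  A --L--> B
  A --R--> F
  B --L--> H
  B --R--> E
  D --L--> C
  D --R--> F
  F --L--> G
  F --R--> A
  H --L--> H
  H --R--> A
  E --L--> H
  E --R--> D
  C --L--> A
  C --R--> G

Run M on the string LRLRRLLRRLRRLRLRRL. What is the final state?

C

Trace: G -L-> E -R-> D -L-> C -R-> G -R-> A -L-> B -L-> H -R-> A -R-> F -L-> G -R-> A -R-> F -L-> G -R-> A -L-> B -R-> E -R-> D -L-> C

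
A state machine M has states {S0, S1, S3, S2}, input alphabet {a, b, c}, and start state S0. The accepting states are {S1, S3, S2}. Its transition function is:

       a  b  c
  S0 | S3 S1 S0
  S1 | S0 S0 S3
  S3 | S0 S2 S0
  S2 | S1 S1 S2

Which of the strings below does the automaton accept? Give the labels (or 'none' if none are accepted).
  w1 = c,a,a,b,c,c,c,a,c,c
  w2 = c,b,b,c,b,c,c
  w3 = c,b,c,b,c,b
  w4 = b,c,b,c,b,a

w3

w1: Trace: S0 -c-> S0 -a-> S3 -a-> S0 -b-> S1 -c-> S3 -c-> S0 -c-> S0 -a-> S3 -c-> S0 -c-> S0  → end S0, rejected
w2: Trace: S0 -c-> S0 -b-> S1 -b-> S0 -c-> S0 -b-> S1 -c-> S3 -c-> S0  → end S0, rejected
w3: Trace: S0 -c-> S0 -b-> S1 -c-> S3 -b-> S2 -c-> S2 -b-> S1  → end S1, accepted
w4: Trace: S0 -b-> S1 -c-> S3 -b-> S2 -c-> S2 -b-> S1 -a-> S0  → end S0, rejected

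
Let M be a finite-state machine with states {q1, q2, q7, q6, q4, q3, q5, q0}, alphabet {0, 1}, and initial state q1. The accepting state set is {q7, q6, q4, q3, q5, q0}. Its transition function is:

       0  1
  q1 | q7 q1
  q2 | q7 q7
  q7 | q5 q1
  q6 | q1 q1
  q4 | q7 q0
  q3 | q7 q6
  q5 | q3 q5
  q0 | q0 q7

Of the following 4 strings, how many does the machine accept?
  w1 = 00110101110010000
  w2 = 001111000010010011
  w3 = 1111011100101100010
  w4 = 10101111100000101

w1: Trace: q1 -0-> q7 -0-> q5 -1-> q5 -1-> q5 -0-> q3 -1-> q6 -0-> q1 -1-> q1 -1-> q1 -1-> q1 -0-> q7 -0-> q5 -1-> q5 -0-> q3 -0-> q7 -0-> q5 -0-> q3  → end q3, accepted
w2: Trace: q1 -0-> q7 -0-> q5 -1-> q5 -1-> q5 -1-> q5 -1-> q5 -0-> q3 -0-> q7 -0-> q5 -0-> q3 -1-> q6 -0-> q1 -0-> q7 -1-> q1 -0-> q7 -0-> q5 -1-> q5 -1-> q5  → end q5, accepted
w3: Trace: q1 -1-> q1 -1-> q1 -1-> q1 -1-> q1 -0-> q7 -1-> q1 -1-> q1 -1-> q1 -0-> q7 -0-> q5 -1-> q5 -0-> q3 -1-> q6 -1-> q1 -0-> q7 -0-> q5 -0-> q3 -1-> q6 -0-> q1  → end q1, rejected
w4: Trace: q1 -1-> q1 -0-> q7 -1-> q1 -0-> q7 -1-> q1 -1-> q1 -1-> q1 -1-> q1 -1-> q1 -0-> q7 -0-> q5 -0-> q3 -0-> q7 -0-> q5 -1-> q5 -0-> q3 -1-> q6  → end q6, accepted

3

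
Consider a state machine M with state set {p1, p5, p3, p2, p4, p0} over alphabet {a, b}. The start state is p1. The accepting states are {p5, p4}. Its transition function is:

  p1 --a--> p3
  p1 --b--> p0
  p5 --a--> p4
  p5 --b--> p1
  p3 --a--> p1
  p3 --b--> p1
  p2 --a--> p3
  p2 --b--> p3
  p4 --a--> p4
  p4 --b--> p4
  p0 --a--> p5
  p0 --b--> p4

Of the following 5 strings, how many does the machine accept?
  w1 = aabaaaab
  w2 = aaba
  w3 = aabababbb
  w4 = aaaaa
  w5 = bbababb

w1: Trace: p1 -a-> p3 -a-> p1 -b-> p0 -a-> p5 -a-> p4 -a-> p4 -a-> p4 -b-> p4  → end p4, accepted
w2: Trace: p1 -a-> p3 -a-> p1 -b-> p0 -a-> p5  → end p5, accepted
w3: Trace: p1 -a-> p3 -a-> p1 -b-> p0 -a-> p5 -b-> p1 -a-> p3 -b-> p1 -b-> p0 -b-> p4  → end p4, accepted
w4: Trace: p1 -a-> p3 -a-> p1 -a-> p3 -a-> p1 -a-> p3  → end p3, rejected
w5: Trace: p1 -b-> p0 -b-> p4 -a-> p4 -b-> p4 -a-> p4 -b-> p4 -b-> p4  → end p4, accepted

4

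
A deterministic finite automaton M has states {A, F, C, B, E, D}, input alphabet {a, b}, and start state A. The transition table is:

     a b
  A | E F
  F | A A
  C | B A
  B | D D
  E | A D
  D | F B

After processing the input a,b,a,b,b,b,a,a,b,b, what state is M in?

start at A
read 'a': A → E
read 'b': E → D
read 'a': D → F
read 'b': F → A
read 'b': A → F
read 'b': F → A
read 'a': A → E
read 'a': E → A
read 'b': A → F
read 'b': F → A

A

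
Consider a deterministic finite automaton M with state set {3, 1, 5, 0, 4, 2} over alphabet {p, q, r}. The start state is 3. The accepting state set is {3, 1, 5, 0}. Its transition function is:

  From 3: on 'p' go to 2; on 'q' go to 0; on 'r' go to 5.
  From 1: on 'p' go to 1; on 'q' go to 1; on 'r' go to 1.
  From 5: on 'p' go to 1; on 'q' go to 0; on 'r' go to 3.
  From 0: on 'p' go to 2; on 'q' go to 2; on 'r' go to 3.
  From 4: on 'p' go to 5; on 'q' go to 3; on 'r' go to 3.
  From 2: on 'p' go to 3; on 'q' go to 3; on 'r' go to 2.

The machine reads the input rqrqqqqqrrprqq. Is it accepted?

No

Trace: 3 -r-> 5 -q-> 0 -r-> 3 -q-> 0 -q-> 2 -q-> 3 -q-> 0 -q-> 2 -r-> 2 -r-> 2 -p-> 3 -r-> 5 -q-> 0 -q-> 2
End state 2 is not accepting.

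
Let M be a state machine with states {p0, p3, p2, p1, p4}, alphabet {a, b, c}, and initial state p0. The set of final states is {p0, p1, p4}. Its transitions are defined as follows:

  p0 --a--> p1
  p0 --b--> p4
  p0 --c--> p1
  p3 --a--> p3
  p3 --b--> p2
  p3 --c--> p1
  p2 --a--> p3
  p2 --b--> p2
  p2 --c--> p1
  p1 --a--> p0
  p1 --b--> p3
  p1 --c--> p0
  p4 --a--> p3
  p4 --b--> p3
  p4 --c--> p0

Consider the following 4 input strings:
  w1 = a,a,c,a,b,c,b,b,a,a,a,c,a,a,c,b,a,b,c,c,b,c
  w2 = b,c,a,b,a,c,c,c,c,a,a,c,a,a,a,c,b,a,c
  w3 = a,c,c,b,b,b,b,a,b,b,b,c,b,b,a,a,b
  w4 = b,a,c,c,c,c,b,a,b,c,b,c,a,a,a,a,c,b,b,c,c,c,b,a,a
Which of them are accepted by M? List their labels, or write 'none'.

w1, w2

w1:
  start at p0
  read 'a': p0 → p1
  read 'a': p1 → p0
  read 'c': p0 → p1
  read 'a': p1 → p0
  read 'b': p0 → p4
  read 'c': p4 → p0
  read 'b': p0 → p4
  read 'b': p4 → p3
  read 'a': p3 → p3
  read 'a': p3 → p3
  read 'a': p3 → p3
  read 'c': p3 → p1
  read 'a': p1 → p0
  read 'a': p0 → p1
  read 'c': p1 → p0
  read 'b': p0 → p4
  read 'a': p4 → p3
  read 'b': p3 → p2
  read 'c': p2 → p1
  read 'c': p1 → p0
  read 'b': p0 → p4
  read 'c': p4 → p0
  end p0, accepted
w2:
  start at p0
  read 'b': p0 → p4
  read 'c': p4 → p0
  read 'a': p0 → p1
  read 'b': p1 → p3
  read 'a': p3 → p3
  read 'c': p3 → p1
  read 'c': p1 → p0
  read 'c': p0 → p1
  read 'c': p1 → p0
  read 'a': p0 → p1
  read 'a': p1 → p0
  read 'c': p0 → p1
  read 'a': p1 → p0
  read 'a': p0 → p1
  read 'a': p1 → p0
  read 'c': p0 → p1
  read 'b': p1 → p3
  read 'a': p3 → p3
  read 'c': p3 → p1
  end p1, accepted
w3:
  start at p0
  read 'a': p0 → p1
  read 'c': p1 → p0
  read 'c': p0 → p1
  read 'b': p1 → p3
  read 'b': p3 → p2
  read 'b': p2 → p2
  read 'b': p2 → p2
  read 'a': p2 → p3
  read 'b': p3 → p2
  read 'b': p2 → p2
  read 'b': p2 → p2
  read 'c': p2 → p1
  read 'b': p1 → p3
  read 'b': p3 → p2
  read 'a': p2 → p3
  read 'a': p3 → p3
  read 'b': p3 → p2
  end p2, rejected
w4:
  start at p0
  read 'b': p0 → p4
  read 'a': p4 → p3
  read 'c': p3 → p1
  read 'c': p1 → p0
  read 'c': p0 → p1
  read 'c': p1 → p0
  read 'b': p0 → p4
  read 'a': p4 → p3
  read 'b': p3 → p2
  read 'c': p2 → p1
  read 'b': p1 → p3
  read 'c': p3 → p1
  read 'a': p1 → p0
  read 'a': p0 → p1
  read 'a': p1 → p0
  read 'a': p0 → p1
  read 'c': p1 → p0
  read 'b': p0 → p4
  read 'b': p4 → p3
  read 'c': p3 → p1
  read 'c': p1 → p0
  read 'c': p0 → p1
  read 'b': p1 → p3
  read 'a': p3 → p3
  read 'a': p3 → p3
  end p3, rejected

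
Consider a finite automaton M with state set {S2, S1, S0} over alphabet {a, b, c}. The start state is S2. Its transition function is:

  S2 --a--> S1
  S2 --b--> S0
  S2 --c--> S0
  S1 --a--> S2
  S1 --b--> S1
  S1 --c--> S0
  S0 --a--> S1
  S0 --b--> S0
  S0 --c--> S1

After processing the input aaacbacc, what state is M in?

S1

S2 → S1 → S2 → S1 → S0 → S0 → S1 → S0 → S1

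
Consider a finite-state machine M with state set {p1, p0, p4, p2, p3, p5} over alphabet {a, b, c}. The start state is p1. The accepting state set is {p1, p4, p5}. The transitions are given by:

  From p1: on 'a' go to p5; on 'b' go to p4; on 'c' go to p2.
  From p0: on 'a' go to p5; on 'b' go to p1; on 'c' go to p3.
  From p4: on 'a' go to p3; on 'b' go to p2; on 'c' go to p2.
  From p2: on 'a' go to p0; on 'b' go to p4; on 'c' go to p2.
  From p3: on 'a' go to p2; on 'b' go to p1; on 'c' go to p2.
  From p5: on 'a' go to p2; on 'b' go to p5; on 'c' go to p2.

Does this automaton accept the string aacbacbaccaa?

Trace: p1 -a-> p5 -a-> p2 -c-> p2 -b-> p4 -a-> p3 -c-> p2 -b-> p4 -a-> p3 -c-> p2 -c-> p2 -a-> p0 -a-> p5
End state p5 is accepting.

Yes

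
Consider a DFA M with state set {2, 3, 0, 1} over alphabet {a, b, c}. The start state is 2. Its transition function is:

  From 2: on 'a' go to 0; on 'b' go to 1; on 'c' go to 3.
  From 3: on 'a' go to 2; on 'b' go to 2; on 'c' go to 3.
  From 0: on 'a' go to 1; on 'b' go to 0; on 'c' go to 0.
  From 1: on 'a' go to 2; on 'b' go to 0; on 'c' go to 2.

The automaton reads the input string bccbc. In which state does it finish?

start at 2
read 'b': 2 → 1
read 'c': 1 → 2
read 'c': 2 → 3
read 'b': 3 → 2
read 'c': 2 → 3

3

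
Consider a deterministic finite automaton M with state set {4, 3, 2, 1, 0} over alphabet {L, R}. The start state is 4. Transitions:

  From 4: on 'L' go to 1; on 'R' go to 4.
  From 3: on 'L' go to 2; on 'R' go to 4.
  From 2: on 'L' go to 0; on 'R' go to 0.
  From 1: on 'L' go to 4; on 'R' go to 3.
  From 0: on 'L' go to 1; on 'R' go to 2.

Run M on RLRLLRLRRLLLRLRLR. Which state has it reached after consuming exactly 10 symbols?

4 → 4 → 1 → 3 → 2 → 0 → 2 → 0 → 2 → 0 → 1
After 10 symbols: 1.

1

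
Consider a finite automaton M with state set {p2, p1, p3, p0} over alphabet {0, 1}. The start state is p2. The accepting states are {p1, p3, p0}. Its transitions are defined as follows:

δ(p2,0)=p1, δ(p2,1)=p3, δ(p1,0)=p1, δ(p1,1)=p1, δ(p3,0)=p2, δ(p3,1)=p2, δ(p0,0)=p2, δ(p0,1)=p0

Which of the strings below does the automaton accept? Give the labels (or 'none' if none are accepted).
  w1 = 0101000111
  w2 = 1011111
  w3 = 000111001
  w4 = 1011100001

w1:
  start at p2
  read '0': p2 → p1
  read '1': p1 → p1
  read '0': p1 → p1
  read '1': p1 → p1
  read '0': p1 → p1
  read '0': p1 → p1
  read '0': p1 → p1
  read '1': p1 → p1
  read '1': p1 → p1
  read '1': p1 → p1
  end p1, accepted
w2:
  start at p2
  read '1': p2 → p3
  read '0': p3 → p2
  read '1': p2 → p3
  read '1': p3 → p2
  read '1': p2 → p3
  read '1': p3 → p2
  read '1': p2 → p3
  end p3, accepted
w3:
  start at p2
  read '0': p2 → p1
  read '0': p1 → p1
  read '0': p1 → p1
  read '1': p1 → p1
  read '1': p1 → p1
  read '1': p1 → p1
  read '0': p1 → p1
  read '0': p1 → p1
  read '1': p1 → p1
  end p1, accepted
w4:
  start at p2
  read '1': p2 → p3
  read '0': p3 → p2
  read '1': p2 → p3
  read '1': p3 → p2
  read '1': p2 → p3
  read '0': p3 → p2
  read '0': p2 → p1
  read '0': p1 → p1
  read '0': p1 → p1
  read '1': p1 → p1
  end p1, accepted

w1, w2, w3, w4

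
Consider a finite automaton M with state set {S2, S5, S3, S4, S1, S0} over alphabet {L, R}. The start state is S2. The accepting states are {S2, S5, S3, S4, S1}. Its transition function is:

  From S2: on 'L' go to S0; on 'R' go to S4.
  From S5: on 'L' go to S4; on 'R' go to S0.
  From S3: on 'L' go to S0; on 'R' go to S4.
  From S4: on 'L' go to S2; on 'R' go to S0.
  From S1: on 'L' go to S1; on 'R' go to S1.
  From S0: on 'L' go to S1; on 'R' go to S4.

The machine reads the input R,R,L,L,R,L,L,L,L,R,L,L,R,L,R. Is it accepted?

S2 → S4 → S0 → S1 → S1 → S1 → S1 → S1 → S1 → S1 → S1 → S1 → S1 → S1 → S1 → S1
End state S1 is accepting.

Yes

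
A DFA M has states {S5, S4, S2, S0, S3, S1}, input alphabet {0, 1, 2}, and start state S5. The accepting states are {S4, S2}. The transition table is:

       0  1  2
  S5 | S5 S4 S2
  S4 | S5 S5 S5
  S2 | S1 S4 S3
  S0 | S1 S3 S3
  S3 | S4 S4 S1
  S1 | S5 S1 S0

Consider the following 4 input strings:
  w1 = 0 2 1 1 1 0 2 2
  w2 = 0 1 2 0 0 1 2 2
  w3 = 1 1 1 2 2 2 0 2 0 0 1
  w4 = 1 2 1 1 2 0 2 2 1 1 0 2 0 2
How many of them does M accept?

2

w1: Trace: S5 -0-> S5 -2-> S2 -1-> S4 -1-> S5 -1-> S4 -0-> S5 -2-> S2 -2-> S3  → end S3, rejected
w2: Trace: S5 -0-> S5 -1-> S4 -2-> S5 -0-> S5 -0-> S5 -1-> S4 -2-> S5 -2-> S2  → end S2, accepted
w3: Trace: S5 -1-> S4 -1-> S5 -1-> S4 -2-> S5 -2-> S2 -2-> S3 -0-> S4 -2-> S5 -0-> S5 -0-> S5 -1-> S4  → end S4, accepted
w4: Trace: S5 -1-> S4 -2-> S5 -1-> S4 -1-> S5 -2-> S2 -0-> S1 -2-> S0 -2-> S3 -1-> S4 -1-> S5 -0-> S5 -2-> S2 -0-> S1 -2-> S0  → end S0, rejected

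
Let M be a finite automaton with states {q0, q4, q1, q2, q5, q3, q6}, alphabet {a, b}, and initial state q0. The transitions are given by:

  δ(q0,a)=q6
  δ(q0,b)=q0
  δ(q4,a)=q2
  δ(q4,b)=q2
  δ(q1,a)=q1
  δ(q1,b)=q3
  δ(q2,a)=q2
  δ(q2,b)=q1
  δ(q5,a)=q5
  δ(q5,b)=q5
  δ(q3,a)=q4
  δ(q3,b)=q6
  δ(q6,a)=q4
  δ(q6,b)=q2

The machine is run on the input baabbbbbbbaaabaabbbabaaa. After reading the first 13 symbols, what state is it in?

q0 → q0 → q6 → q4 → q2 → q1 → q3 → q6 → q2 → q1 → q3 → q4 → q2 → q2
After 13 symbols: q2.

q2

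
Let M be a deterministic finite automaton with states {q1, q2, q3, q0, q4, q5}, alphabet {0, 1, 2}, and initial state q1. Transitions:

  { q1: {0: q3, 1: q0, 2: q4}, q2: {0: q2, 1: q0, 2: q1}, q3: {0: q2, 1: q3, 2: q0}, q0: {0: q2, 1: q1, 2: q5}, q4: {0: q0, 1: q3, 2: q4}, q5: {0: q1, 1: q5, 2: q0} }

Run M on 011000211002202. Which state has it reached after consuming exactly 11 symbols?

q2

Trace: q1 -0-> q3 -1-> q3 -1-> q3 -0-> q2 -0-> q2 -0-> q2 -2-> q1 -1-> q0 -1-> q1 -0-> q3 -0-> q2
After 11 symbols: q2.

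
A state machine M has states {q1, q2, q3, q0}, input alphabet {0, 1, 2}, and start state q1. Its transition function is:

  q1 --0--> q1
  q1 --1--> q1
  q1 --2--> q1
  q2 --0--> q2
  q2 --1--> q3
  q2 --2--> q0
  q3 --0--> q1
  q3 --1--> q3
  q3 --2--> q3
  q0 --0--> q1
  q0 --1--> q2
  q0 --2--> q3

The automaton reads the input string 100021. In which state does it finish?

q1

q1 → q1 → q1 → q1 → q1 → q1 → q1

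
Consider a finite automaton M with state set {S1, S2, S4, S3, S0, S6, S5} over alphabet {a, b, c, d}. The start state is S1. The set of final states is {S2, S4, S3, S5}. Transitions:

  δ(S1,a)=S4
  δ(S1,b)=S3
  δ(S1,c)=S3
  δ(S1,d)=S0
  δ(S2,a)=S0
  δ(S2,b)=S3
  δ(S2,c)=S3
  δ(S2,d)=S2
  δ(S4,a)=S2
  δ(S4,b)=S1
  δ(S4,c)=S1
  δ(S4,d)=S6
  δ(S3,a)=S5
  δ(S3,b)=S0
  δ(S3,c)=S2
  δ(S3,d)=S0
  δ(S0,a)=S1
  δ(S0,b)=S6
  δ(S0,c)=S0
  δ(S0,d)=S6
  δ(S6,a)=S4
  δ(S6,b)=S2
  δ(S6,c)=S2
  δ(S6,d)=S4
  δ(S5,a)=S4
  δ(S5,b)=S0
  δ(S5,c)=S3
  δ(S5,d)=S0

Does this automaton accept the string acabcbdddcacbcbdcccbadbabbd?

Yes

S1 → S4 → S1 → S4 → S1 → S3 → S0 → S6 → S4 → S6 → S2 → S0 → S0 → S6 → S2 → S3 → S0 → S0 → S0 → S0 → S6 → S4 → S6 → S2 → S0 → S6 → S2 → S2
End state S2 is accepting.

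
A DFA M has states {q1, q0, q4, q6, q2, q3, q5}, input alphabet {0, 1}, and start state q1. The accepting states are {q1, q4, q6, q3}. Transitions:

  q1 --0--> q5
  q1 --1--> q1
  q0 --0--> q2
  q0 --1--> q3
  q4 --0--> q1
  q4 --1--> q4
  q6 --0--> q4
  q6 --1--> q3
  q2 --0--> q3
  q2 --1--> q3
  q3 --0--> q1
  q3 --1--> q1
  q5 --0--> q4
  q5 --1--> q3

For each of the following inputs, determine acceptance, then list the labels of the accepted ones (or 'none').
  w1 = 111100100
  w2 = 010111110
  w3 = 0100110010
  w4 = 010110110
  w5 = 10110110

w3

w1:
  start at q1
  read '1': q1 → q1
  read '1': q1 → q1
  read '1': q1 → q1
  read '1': q1 → q1
  read '0': q1 → q5
  read '0': q5 → q4
  read '1': q4 → q4
  read '0': q4 → q1
  read '0': q1 → q5
  end q5, rejected
w2:
  start at q1
  read '0': q1 → q5
  read '1': q5 → q3
  read '0': q3 → q1
  read '1': q1 → q1
  read '1': q1 → q1
  read '1': q1 → q1
  read '1': q1 → q1
  read '1': q1 → q1
  read '0': q1 → q5
  end q5, rejected
w3:
  start at q1
  read '0': q1 → q5
  read '1': q5 → q3
  read '0': q3 → q1
  read '0': q1 → q5
  read '1': q5 → q3
  read '1': q3 → q1
  read '0': q1 → q5
  read '0': q5 → q4
  read '1': q4 → q4
  read '0': q4 → q1
  end q1, accepted
w4:
  start at q1
  read '0': q1 → q5
  read '1': q5 → q3
  read '0': q3 → q1
  read '1': q1 → q1
  read '1': q1 → q1
  read '0': q1 → q5
  read '1': q5 → q3
  read '1': q3 → q1
  read '0': q1 → q5
  end q5, rejected
w5:
  start at q1
  read '1': q1 → q1
  read '0': q1 → q5
  read '1': q5 → q3
  read '1': q3 → q1
  read '0': q1 → q5
  read '1': q5 → q3
  read '1': q3 → q1
  read '0': q1 → q5
  end q5, rejected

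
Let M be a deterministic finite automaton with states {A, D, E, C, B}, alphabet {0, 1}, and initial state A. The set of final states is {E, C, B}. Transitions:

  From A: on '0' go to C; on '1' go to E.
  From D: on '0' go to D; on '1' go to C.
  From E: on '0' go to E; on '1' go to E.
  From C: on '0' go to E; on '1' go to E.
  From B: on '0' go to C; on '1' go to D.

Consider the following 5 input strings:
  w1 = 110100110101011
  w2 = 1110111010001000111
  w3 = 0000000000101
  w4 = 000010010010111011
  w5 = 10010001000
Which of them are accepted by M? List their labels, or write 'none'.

w1: Trace: A -1-> E -1-> E -0-> E -1-> E -0-> E -0-> E -1-> E -1-> E -0-> E -1-> E -0-> E -1-> E -0-> E -1-> E -1-> E  → end E, accepted
w2: Trace: A -1-> E -1-> E -1-> E -0-> E -1-> E -1-> E -1-> E -0-> E -1-> E -0-> E -0-> E -0-> E -1-> E -0-> E -0-> E -0-> E -1-> E -1-> E -1-> E  → end E, accepted
w3: Trace: A -0-> C -0-> E -0-> E -0-> E -0-> E -0-> E -0-> E -0-> E -0-> E -0-> E -1-> E -0-> E -1-> E  → end E, accepted
w4: Trace: A -0-> C -0-> E -0-> E -0-> E -1-> E -0-> E -0-> E -1-> E -0-> E -0-> E -1-> E -0-> E -1-> E -1-> E -1-> E -0-> E -1-> E -1-> E  → end E, accepted
w5: Trace: A -1-> E -0-> E -0-> E -1-> E -0-> E -0-> E -0-> E -1-> E -0-> E -0-> E -0-> E  → end E, accepted

w1, w2, w3, w4, w5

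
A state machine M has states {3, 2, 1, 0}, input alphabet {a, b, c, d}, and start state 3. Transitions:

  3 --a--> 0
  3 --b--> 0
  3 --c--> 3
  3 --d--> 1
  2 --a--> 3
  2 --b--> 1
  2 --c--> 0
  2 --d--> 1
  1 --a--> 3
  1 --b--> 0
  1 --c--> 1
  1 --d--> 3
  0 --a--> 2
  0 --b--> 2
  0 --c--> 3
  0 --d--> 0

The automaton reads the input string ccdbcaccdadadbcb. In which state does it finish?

0

3 → 3 → 3 → 1 → 0 → 3 → 0 → 3 → 3 → 1 → 3 → 1 → 3 → 1 → 0 → 3 → 0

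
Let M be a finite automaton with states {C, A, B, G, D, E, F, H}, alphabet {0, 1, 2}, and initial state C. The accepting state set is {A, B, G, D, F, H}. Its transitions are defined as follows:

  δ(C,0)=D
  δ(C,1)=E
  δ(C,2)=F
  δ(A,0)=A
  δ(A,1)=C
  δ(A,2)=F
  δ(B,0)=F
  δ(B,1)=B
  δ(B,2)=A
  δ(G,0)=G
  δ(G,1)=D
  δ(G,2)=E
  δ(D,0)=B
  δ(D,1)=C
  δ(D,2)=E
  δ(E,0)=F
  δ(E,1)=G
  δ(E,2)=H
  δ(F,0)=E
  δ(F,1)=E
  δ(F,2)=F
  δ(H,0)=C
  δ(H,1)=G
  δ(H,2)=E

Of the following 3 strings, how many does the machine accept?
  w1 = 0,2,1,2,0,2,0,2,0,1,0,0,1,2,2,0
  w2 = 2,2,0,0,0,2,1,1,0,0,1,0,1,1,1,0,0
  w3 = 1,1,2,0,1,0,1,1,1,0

2

w1:
  start at C
  read '0': C → D
  read '2': D → E
  read '1': E → G
  read '2': G → E
  read '0': E → F
  read '2': F → F
  read '0': F → E
  read '2': E → H
  read '0': H → C
  read '1': C → E
  read '0': E → F
  read '0': F → E
  read '1': E → G
  read '2': G → E
  read '2': E → H
  read '0': H → C
  end C, rejected
w2:
  start at C
  read '2': C → F
  read '2': F → F
  read '0': F → E
  read '0': E → F
  read '0': F → E
  read '2': E → H
  read '1': H → G
  read '1': G → D
  read '0': D → B
  read '0': B → F
  read '1': F → E
  read '0': E → F
  read '1': F → E
  read '1': E → G
  read '1': G → D
  read '0': D → B
  read '0': B → F
  end F, accepted
w3:
  start at C
  read '1': C → E
  read '1': E → G
  read '2': G → E
  read '0': E → F
  read '1': F → E
  read '0': E → F
  read '1': F → E
  read '1': E → G
  read '1': G → D
  read '0': D → B
  end B, accepted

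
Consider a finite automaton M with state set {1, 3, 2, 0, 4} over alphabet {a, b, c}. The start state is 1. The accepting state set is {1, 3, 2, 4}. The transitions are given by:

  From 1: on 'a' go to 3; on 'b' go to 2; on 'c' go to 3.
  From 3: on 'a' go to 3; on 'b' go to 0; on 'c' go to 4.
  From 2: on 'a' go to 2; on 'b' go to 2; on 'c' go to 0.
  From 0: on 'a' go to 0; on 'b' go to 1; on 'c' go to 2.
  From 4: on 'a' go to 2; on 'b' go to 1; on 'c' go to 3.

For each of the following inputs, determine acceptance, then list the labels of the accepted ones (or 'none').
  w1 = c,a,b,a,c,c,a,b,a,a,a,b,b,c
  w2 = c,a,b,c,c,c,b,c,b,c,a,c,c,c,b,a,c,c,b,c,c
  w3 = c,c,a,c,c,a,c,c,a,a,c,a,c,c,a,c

w1: 1 → 3 → 3 → 0 → 0 → 2 → 0 → 0 → 1 → 3 → 3 → 3 → 0 → 1 → 3  → end 3, accepted
w2: 1 → 3 → 3 → 0 → 2 → 0 → 2 → 2 → 0 → 1 → 3 → 3 → 4 → 3 → 4 → 1 → 3 → 4 → 3 → 0 → 2 → 0  → end 0, rejected
w3: 1 → 3 → 4 → 2 → 0 → 2 → 2 → 0 → 2 → 2 → 2 → 0 → 0 → 2 → 0 → 0 → 2  → end 2, accepted

w1, w3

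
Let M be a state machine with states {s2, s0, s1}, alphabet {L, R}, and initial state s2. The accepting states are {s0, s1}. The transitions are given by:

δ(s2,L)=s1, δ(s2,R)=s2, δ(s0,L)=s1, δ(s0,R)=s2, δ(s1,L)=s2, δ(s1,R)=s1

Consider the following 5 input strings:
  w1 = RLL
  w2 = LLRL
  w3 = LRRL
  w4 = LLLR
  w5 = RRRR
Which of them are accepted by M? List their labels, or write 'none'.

w1: Trace: s2 -R-> s2 -L-> s1 -L-> s2  → end s2, rejected
w2: Trace: s2 -L-> s1 -L-> s2 -R-> s2 -L-> s1  → end s1, accepted
w3: Trace: s2 -L-> s1 -R-> s1 -R-> s1 -L-> s2  → end s2, rejected
w4: Trace: s2 -L-> s1 -L-> s2 -L-> s1 -R-> s1  → end s1, accepted
w5: Trace: s2 -R-> s2 -R-> s2 -R-> s2 -R-> s2  → end s2, rejected

w2, w4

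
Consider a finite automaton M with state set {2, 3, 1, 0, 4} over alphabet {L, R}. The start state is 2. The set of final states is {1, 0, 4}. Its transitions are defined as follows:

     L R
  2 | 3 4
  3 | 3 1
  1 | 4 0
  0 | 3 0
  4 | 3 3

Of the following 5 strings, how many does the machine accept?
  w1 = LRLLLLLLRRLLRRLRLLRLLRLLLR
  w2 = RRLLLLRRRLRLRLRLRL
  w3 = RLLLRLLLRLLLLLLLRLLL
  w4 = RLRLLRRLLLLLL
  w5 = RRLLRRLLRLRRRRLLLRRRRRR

w1: Trace: 2 -L-> 3 -R-> 1 -L-> 4 -L-> 3 -L-> 3 -L-> 3 -L-> 3 -L-> 3 -R-> 1 -R-> 0 -L-> 3 -L-> 3 -R-> 1 -R-> 0 -L-> 3 -R-> 1 -L-> 4 -L-> 3 -R-> 1 -L-> 4 -L-> 3 -R-> 1 -L-> 4 -L-> 3 -L-> 3 -R-> 1  → end 1, accepted
w2: Trace: 2 -R-> 4 -R-> 3 -L-> 3 -L-> 3 -L-> 3 -L-> 3 -R-> 1 -R-> 0 -R-> 0 -L-> 3 -R-> 1 -L-> 4 -R-> 3 -L-> 3 -R-> 1 -L-> 4 -R-> 3 -L-> 3  → end 3, rejected
w3: Trace: 2 -R-> 4 -L-> 3 -L-> 3 -L-> 3 -R-> 1 -L-> 4 -L-> 3 -L-> 3 -R-> 1 -L-> 4 -L-> 3 -L-> 3 -L-> 3 -L-> 3 -L-> 3 -L-> 3 -R-> 1 -L-> 4 -L-> 3 -L-> 3  → end 3, rejected
w4: Trace: 2 -R-> 4 -L-> 3 -R-> 1 -L-> 4 -L-> 3 -R-> 1 -R-> 0 -L-> 3 -L-> 3 -L-> 3 -L-> 3 -L-> 3 -L-> 3  → end 3, rejected
w5: Trace: 2 -R-> 4 -R-> 3 -L-> 3 -L-> 3 -R-> 1 -R-> 0 -L-> 3 -L-> 3 -R-> 1 -L-> 4 -R-> 3 -R-> 1 -R-> 0 -R-> 0 -L-> 3 -L-> 3 -L-> 3 -R-> 1 -R-> 0 -R-> 0 -R-> 0 -R-> 0 -R-> 0  → end 0, accepted

2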